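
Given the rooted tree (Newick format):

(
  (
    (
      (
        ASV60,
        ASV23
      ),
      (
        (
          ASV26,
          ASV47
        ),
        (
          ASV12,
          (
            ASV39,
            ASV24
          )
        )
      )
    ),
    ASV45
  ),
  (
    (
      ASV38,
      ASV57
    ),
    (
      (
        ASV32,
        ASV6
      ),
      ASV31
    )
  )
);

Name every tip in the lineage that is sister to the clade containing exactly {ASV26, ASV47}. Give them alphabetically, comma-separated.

ASV12, ASV24, ASV39

The clade containing exactly {ASV26, ASV47} attaches to the tree at the node subtending ((ASV26,ASV47),(ASV12,(ASV39,ASV24))).
The other lineage descending from that same node — the sister group — is (ASV12,(ASV39,ASV24)); its 3 tips in alphabetical order are the answer.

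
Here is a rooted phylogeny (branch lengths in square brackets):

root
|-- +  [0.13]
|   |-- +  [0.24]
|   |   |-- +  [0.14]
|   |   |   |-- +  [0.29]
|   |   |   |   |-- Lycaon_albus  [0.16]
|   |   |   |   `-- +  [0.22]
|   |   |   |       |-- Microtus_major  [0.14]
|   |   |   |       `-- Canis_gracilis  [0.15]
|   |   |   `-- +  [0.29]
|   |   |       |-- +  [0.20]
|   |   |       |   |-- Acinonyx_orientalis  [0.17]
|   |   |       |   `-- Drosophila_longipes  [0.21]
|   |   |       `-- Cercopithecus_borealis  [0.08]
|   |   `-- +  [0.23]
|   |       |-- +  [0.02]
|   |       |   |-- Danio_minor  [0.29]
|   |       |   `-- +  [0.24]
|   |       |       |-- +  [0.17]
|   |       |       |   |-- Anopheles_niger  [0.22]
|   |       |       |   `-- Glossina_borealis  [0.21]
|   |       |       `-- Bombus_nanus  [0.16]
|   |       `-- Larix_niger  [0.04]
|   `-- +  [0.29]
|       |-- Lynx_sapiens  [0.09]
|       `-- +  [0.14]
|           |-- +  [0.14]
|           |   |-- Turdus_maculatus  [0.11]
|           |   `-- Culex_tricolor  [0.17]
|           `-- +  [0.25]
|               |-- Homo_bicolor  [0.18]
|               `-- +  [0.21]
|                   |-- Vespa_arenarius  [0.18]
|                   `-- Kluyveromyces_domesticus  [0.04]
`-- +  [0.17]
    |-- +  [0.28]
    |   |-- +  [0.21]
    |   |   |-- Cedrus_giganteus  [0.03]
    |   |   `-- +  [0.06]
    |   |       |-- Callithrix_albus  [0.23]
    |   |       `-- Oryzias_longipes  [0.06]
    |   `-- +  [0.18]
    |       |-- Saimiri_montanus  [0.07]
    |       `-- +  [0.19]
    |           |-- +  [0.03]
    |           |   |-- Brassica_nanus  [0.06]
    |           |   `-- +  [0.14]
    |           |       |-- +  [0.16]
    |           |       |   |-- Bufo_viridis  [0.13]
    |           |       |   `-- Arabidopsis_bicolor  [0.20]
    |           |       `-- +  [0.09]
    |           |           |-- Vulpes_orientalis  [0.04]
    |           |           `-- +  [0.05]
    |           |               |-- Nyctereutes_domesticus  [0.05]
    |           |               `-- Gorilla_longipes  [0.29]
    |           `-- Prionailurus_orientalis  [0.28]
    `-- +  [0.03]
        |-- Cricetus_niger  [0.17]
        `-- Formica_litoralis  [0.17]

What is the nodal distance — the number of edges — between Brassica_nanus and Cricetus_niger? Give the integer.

7

The MRCA of Brassica_nanus and Cricetus_niger is the node subtending (((Cedrus_giganteus,(Callithrix_albus,Oryzias_longipes)),(Saimiri_montanus,((Brassica_nanus,((Bufo_viridis,Arabidopsis_bicolor),(Vulpes_orientalis,(Nyctereutes_domesticus,Gorilla_longipes)))),Prionailurus_orientalis))),(Cricetus_niger,Formica_litoralis)).
From Brassica_nanus up to that node: 5 branches. From Cricetus_niger up to the same node: 2 branches. Total: 5 + 2 = 7.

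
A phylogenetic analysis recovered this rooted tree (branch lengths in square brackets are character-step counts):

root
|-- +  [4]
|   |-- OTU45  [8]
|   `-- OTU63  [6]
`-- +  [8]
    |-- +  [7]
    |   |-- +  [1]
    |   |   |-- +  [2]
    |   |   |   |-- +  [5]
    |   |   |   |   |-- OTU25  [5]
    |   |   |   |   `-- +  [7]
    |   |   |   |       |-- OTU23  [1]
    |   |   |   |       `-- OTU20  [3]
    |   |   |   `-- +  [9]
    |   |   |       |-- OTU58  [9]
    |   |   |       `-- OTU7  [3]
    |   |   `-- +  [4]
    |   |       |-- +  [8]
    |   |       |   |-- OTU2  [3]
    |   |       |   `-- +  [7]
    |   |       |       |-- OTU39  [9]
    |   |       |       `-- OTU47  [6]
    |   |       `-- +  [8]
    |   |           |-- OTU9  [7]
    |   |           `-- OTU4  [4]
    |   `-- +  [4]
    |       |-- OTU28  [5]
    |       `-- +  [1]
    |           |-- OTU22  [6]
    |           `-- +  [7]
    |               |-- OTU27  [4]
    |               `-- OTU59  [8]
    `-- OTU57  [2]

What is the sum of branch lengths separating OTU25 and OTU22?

The path runs OTU25 → … → MRCA → … → OTU22; the MRCA is the node subtending ((((OTU25,(OTU23,OTU20)),(OTU58,OTU7)),((OTU2,(OTU39,OTU47)),(OTU9,OTU4))),(OTU28,(OTU22,(OTU27,OTU59)))).
Branch lengths along that path: 5 + 5 + 2 + 1 + 4 + 1 + 6 = 24.

24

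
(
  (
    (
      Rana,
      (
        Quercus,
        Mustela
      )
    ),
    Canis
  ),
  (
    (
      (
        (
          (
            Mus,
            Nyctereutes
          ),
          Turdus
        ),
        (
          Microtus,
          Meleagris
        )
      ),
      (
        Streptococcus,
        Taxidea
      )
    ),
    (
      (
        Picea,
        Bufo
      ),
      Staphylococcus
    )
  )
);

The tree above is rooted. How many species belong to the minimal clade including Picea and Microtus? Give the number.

The MRCA of Picea and Microtus is the node subtending (((((Mus,Nyctereutes),Turdus),(Microtus,Meleagris)),(Streptococcus,Taxidea)),((Picea,Bufo),Staphylococcus)).
That clade contains 10 terminal taxa: Bufo, Meleagris, Microtus, Mus, Nyctereutes, Picea, Staphylococcus, Streptococcus, Taxidea, Turdus.

10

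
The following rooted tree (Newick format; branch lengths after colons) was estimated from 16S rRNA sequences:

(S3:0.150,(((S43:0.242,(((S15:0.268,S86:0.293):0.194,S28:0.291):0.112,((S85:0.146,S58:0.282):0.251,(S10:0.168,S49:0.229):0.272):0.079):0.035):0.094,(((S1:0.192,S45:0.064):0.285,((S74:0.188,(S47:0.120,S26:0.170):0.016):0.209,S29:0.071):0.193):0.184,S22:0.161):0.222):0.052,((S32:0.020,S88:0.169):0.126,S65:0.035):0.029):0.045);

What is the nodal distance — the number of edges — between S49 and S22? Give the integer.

7

The MRCA of S49 and S22 is the node subtending ((S43,(((S15,S86),S28),((S85,S58),(S10,S49)))),(((S1,S45),((S74,(S47,S26)),S29)),S22)).
From S49 up to that node: 5 branches. From S22 up to the same node: 2 branches. Total: 5 + 2 = 7.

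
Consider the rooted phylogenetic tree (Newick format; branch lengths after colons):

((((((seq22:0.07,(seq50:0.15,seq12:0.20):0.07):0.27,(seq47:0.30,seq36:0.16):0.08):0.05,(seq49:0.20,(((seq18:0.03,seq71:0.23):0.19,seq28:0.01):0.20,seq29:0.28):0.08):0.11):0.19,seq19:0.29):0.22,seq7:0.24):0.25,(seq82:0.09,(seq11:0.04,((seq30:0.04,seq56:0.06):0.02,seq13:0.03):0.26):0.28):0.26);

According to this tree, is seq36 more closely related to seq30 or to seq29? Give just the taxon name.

seq29

The MRCA of seq36 and seq29 subtends (((seq22,(seq50,seq12)),(seq47,seq36)),(seq49,(((seq18,seq71),seq28),seq29))) (10 taxa).
The MRCA of seq36 and seq30 is the root, subtending the entire tree (17 taxa).
The first is nested inside the second, so seq36 shares a more recent common ancestor with seq29.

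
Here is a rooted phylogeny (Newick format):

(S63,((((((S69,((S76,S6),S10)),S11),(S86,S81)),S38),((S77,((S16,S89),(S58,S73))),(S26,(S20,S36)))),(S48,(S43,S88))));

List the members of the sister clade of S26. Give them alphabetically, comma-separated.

S20, S36

S26 attaches to the tree at the node subtending (S26,(S20,S36)).
The other lineage descending from that same node — the sister group — is (S20,S36); its 2 tips in alphabetical order are the answer.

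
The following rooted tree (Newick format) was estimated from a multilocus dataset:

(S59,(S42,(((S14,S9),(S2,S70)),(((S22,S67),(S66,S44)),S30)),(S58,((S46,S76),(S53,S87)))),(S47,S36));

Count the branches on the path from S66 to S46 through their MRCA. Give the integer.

9

The MRCA of S66 and S46 is the node subtending (S42,(((S14,S9),(S2,S70)),(((S22,S67),(S66,S44)),S30)),(S58,((S46,S76),(S53,S87)))).
From S66 up to that node: 5 branches. From S46 up to the same node: 4 branches. Total: 5 + 4 = 9.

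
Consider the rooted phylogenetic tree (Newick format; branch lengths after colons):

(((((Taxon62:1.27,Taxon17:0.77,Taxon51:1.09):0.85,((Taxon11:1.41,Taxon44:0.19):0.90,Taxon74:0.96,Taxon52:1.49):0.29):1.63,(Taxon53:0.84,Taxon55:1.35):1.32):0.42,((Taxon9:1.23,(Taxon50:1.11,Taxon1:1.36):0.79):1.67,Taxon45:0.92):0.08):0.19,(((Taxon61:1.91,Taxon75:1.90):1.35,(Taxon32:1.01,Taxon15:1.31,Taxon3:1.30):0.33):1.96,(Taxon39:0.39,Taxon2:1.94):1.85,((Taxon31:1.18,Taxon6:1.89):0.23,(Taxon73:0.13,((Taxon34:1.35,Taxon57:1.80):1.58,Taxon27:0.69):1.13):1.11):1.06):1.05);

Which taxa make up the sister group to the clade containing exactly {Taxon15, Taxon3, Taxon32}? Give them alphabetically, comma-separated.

Taxon61, Taxon75

The clade containing exactly {Taxon15, Taxon3, Taxon32} attaches to the tree at the node subtending ((Taxon61,Taxon75),(Taxon32,Taxon15,Taxon3)).
The other lineage descending from that same node — the sister group — is (Taxon61,Taxon75); its 2 tips in alphabetical order are the answer.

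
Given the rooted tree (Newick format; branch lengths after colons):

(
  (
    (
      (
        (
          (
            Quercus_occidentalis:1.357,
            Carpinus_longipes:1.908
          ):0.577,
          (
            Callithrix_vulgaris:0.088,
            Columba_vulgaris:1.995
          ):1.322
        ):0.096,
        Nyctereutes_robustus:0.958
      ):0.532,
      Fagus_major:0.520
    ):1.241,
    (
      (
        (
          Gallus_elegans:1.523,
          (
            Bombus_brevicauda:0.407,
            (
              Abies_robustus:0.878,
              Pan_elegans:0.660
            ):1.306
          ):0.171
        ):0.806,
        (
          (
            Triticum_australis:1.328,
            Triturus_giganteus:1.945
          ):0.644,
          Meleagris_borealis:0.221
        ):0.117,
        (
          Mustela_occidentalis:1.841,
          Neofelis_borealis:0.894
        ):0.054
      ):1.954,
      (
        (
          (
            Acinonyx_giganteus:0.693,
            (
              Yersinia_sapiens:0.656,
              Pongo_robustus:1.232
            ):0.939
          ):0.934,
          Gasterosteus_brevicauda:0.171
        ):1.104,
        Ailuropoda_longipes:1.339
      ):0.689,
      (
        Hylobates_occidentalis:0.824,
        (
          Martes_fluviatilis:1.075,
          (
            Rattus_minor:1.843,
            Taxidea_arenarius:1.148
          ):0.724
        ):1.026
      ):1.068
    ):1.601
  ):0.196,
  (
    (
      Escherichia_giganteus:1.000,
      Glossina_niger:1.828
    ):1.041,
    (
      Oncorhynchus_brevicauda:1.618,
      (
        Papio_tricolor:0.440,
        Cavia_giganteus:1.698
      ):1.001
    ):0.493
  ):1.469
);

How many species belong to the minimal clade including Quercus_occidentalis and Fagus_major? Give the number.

The MRCA of Quercus_occidentalis and Fagus_major is the node subtending ((((Quercus_occidentalis,Carpinus_longipes),(Callithrix_vulgaris,Columba_vulgaris)),Nyctereutes_robustus),Fagus_major).
That clade contains 6 terminal taxa: Callithrix_vulgaris, Carpinus_longipes, Columba_vulgaris, Fagus_major, Nyctereutes_robustus, Quercus_occidentalis.

6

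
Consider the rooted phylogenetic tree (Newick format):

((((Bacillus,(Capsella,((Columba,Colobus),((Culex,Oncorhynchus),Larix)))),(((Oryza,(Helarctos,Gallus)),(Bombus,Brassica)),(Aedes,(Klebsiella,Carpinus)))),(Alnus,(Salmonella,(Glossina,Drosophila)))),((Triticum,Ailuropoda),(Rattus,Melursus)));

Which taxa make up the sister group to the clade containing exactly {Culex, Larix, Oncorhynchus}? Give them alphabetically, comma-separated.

The clade containing exactly {Culex, Larix, Oncorhynchus} attaches to the tree at the node subtending ((Columba,Colobus),((Culex,Oncorhynchus),Larix)).
The other lineage descending from that same node — the sister group — is (Columba,Colobus); its 2 tips in alphabetical order are the answer.

Colobus, Columba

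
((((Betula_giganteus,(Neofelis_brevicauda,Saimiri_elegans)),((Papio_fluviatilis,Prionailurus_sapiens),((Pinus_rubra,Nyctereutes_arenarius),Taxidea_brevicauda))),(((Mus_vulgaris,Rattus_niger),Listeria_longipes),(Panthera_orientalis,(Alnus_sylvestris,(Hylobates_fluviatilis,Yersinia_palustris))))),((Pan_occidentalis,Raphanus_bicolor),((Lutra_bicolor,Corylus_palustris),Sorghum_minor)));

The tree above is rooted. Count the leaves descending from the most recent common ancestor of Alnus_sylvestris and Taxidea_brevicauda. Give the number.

The MRCA of Alnus_sylvestris and Taxidea_brevicauda is the node subtending (((Betula_giganteus,(Neofelis_brevicauda,Saimiri_elegans)),((Papio_fluviatilis,Prionailurus_sapiens),((Pinus_rubra,Nyctereutes_arenarius),Taxidea_brevicauda))),(((Mus_vulgaris,Rattus_niger),Listeria_longipes),(Panthera_orientalis,(Alnus_sylvestris,(Hylobates_fluviatilis,Yersinia_palustris))))).
That clade contains 15 terminal taxa: Alnus_sylvestris, Betula_giganteus, Hylobates_fluviatilis, Listeria_longipes, Mus_vulgaris, Neofelis_brevicauda, Nyctereutes_arenarius, Panthera_orientalis, Papio_fluviatilis, Pinus_rubra, Prionailurus_sapiens, Rattus_niger, Saimiri_elegans, Taxidea_brevicauda, Yersinia_palustris.

15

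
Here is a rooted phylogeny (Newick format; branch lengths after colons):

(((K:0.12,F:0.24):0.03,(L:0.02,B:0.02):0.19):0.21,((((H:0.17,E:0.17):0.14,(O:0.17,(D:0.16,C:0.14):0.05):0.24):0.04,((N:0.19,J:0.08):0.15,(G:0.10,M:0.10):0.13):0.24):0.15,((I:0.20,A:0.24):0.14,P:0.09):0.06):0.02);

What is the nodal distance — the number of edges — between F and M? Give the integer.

8

The MRCA of F and M is the root of the tree.
From F up to that node: 3 branches. From M up to the same node: 5 branches. Total: 3 + 5 = 8.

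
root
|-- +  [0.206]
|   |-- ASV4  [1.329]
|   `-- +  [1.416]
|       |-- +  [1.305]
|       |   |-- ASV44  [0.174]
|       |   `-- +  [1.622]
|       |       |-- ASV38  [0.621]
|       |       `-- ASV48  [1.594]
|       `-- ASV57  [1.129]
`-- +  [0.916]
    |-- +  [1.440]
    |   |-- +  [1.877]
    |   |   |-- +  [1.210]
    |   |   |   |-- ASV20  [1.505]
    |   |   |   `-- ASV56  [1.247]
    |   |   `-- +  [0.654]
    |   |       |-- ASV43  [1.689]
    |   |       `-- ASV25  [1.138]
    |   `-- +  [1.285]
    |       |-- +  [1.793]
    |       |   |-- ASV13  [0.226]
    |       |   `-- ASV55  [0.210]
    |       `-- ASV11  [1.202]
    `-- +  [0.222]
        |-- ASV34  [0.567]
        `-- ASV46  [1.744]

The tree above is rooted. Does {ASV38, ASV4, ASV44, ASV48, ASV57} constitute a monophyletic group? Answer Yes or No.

Yes

The most recent common ancestor of these taxa subtends (ASV4,((ASV44,(ASV38,ASV48)),ASV57)).
That clade has exactly 5 tips — every listed taxon and nothing else — so the group is monophyletic.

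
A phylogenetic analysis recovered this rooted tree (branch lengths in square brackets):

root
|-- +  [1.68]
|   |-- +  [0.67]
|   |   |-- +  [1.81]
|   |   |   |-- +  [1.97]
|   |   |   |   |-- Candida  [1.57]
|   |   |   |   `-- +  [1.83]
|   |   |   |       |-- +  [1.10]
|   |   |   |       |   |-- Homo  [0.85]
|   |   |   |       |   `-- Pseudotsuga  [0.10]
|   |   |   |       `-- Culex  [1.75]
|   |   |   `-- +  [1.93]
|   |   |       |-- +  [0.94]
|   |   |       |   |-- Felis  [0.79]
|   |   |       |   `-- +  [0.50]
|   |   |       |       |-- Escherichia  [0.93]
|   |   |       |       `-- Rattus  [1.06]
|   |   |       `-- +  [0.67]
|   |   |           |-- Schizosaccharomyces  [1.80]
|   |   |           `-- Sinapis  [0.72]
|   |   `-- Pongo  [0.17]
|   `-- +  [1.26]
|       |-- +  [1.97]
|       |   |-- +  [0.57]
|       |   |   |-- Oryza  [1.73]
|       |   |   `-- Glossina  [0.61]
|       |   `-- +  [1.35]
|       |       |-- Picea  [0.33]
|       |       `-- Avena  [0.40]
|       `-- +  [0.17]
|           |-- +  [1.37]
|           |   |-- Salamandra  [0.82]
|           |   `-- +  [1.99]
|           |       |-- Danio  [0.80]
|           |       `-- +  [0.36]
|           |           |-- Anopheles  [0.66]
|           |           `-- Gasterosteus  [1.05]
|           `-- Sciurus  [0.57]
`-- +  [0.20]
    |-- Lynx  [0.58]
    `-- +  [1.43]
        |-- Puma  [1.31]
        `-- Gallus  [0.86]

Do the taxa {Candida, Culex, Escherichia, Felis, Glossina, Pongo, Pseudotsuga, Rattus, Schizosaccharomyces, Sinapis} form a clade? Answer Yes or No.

No

The MRCA of the listed taxa subtends ((((Candida,((Homo,Pseudotsuga),Culex)),((Felis,(Escherichia,Rattus)),(Schizosaccharomyces,Sinapis))),Pongo),(((Oryza,Glossina),(Picea,Avena)),((Salamandra,(Danio,(Anopheles,Gasterosteus))),Sciurus))).
That clade also contains Anopheles, Avena, Danio, Gasterosteus, Homo, Oryza, Picea, Salamandra, Sciurus, which are not in the proposed group, so the group is not monophyletic.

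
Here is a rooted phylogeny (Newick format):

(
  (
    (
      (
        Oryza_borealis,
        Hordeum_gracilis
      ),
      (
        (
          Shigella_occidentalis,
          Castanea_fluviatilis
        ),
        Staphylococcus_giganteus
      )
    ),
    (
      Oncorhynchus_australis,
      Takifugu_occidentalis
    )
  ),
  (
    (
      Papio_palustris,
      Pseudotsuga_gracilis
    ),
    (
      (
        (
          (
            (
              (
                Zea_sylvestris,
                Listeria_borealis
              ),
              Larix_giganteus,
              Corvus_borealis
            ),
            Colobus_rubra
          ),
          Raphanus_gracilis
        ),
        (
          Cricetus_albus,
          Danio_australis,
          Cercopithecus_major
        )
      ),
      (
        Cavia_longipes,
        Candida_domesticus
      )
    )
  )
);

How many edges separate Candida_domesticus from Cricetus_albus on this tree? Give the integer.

5

The MRCA of Candida_domesticus and Cricetus_albus is the node subtending ((((((Zea_sylvestris,Listeria_borealis),Larix_giganteus,Corvus_borealis),Colobus_rubra),Raphanus_gracilis),(Cricetus_albus,Danio_australis,Cercopithecus_major)),(Cavia_longipes,Candida_domesticus)).
From Candida_domesticus up to that node: 2 branches. From Cricetus_albus up to the same node: 3 branches. Total: 2 + 3 = 5.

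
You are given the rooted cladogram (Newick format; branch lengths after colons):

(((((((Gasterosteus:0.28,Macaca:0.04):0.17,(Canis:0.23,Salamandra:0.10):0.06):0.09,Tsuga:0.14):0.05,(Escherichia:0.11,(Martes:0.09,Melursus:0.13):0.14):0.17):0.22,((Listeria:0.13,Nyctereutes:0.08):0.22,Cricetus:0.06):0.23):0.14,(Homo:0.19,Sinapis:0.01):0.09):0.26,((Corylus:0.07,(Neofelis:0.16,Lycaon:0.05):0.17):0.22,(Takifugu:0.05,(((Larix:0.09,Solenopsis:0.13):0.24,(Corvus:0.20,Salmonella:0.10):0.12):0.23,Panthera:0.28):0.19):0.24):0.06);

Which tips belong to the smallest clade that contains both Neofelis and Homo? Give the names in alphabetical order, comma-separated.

Tracing Neofelis: it sits inside (Neofelis,Lycaon).
Tracing Homo: it sits inside (Homo,Sinapis).
The smallest clade enclosing both is the whole tree (their MRCA is the root), so the answer is all 22 tips in alphabetical order.

Canis, Corvus, Corylus, Cricetus, Escherichia, Gasterosteus, Homo, Larix, Listeria, Lycaon, Macaca, Martes, Melursus, Neofelis, Nyctereutes, Panthera, Salamandra, Salmonella, Sinapis, Solenopsis, Takifugu, Tsuga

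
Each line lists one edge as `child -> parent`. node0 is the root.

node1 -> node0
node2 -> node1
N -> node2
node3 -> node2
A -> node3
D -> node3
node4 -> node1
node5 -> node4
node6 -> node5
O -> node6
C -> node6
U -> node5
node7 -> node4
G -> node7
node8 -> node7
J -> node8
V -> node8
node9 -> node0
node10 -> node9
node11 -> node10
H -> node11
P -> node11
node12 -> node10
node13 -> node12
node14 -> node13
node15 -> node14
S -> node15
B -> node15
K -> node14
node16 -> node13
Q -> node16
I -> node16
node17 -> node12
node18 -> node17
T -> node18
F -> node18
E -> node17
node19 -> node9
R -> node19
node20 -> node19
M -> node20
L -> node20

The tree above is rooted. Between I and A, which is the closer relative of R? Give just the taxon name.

I

The MRCA of R and I subtends (((H,P),((((S,B),K),(Q,I)),((T,F),E))),(R,(M,L))) (13 taxa).
The MRCA of R and A is the root, subtending the entire tree (22 taxa).
The first is nested inside the second, so R shares a more recent common ancestor with I.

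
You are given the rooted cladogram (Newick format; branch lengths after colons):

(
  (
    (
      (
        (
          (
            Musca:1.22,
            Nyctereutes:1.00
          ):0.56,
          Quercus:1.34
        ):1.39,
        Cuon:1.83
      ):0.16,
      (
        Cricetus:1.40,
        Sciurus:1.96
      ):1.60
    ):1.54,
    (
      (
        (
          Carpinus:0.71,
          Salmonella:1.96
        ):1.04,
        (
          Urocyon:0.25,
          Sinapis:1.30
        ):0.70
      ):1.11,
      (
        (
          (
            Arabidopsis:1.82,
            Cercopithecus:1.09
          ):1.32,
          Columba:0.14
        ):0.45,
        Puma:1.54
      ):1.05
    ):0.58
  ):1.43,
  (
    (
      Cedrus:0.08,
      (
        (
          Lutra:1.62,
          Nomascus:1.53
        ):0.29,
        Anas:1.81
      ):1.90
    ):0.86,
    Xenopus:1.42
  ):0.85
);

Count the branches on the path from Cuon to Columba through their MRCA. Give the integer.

7

The MRCA of Cuon and Columba is the node subtending (((((Musca,Nyctereutes),Quercus),Cuon),(Cricetus,Sciurus)),(((Carpinus,Salmonella),(Urocyon,Sinapis)),(((Arabidopsis,Cercopithecus),Columba),Puma))).
From Cuon up to that node: 3 branches. From Columba up to the same node: 4 branches. Total: 3 + 4 = 7.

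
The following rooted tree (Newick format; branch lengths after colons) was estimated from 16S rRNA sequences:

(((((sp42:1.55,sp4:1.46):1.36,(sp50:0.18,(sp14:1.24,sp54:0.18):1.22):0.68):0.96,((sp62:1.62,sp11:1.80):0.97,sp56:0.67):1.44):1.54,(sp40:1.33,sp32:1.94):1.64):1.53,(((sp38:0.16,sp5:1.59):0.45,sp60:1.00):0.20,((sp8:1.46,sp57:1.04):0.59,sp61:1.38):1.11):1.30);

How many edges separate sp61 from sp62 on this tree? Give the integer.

8

The MRCA of sp61 and sp62 is the root of the tree.
From sp61 up to that node: 3 branches. From sp62 up to the same node: 5 branches. Total: 3 + 5 = 8.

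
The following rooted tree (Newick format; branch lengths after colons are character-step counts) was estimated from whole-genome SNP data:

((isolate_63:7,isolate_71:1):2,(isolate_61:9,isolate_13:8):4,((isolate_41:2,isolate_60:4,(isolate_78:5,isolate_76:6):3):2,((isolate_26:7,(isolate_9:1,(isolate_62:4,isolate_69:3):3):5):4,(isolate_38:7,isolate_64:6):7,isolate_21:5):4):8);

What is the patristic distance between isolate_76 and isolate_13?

The path runs isolate_76 → … → MRCA → … → isolate_13; the MRCA is the root of the tree.
Branch lengths along that path: 6 + 3 + 2 + 8 + 4 + 8 = 31.

31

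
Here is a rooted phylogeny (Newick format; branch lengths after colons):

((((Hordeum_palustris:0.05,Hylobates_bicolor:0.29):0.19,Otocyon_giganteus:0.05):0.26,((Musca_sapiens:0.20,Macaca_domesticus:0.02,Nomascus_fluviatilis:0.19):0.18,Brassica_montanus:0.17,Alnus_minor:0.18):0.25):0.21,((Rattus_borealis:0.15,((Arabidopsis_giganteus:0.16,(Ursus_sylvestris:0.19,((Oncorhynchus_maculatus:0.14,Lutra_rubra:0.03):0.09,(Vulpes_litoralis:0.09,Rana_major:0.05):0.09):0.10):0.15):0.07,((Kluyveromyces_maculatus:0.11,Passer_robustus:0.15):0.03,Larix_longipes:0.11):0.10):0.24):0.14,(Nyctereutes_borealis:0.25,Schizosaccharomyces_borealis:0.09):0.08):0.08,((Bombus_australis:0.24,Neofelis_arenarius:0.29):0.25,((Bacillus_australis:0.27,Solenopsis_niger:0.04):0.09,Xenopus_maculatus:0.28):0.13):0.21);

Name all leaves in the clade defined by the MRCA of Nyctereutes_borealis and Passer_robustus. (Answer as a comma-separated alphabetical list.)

Arabidopsis_giganteus, Kluyveromyces_maculatus, Larix_longipes, Lutra_rubra, Nyctereutes_borealis, Oncorhynchus_maculatus, Passer_robustus, Rana_major, Rattus_borealis, Schizosaccharomyces_borealis, Ursus_sylvestris, Vulpes_litoralis

Tracing Nyctereutes_borealis: it sits inside (Nyctereutes_borealis,Schizosaccharomyces_borealis).
Tracing Passer_robustus: it sits inside (Kluyveromyces_maculatus,Passer_robustus).
The smallest clade enclosing both is ((Rattus_borealis,((Arabidopsis_giganteus,(Ursus_sylvestris,((Oncorhynchus_maculatus,Lutra_rubra),(Vulpes_litoralis,Rana_major)))),((Kluyveromyces_maculatus,Passer_robustus),Larix_longipes))),(Nyctereutes_borealis,Schizosaccharomyces_borealis)); the answer is its 12 terminal taxa in alphabetical order.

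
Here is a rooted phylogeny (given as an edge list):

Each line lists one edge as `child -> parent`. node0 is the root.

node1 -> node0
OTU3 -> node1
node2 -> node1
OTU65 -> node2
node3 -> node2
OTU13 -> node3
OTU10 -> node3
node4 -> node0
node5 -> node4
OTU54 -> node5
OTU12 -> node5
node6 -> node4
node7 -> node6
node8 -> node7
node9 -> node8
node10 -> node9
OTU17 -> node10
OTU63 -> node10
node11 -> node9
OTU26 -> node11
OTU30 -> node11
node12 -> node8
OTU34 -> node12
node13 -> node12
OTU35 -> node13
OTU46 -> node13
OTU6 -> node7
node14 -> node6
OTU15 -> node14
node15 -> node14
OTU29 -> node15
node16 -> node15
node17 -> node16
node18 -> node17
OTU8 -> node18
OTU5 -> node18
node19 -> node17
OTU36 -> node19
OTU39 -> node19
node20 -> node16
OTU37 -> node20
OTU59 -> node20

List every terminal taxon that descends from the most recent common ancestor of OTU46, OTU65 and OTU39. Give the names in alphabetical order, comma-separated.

OTU10, OTU12, OTU13, OTU15, OTU17, OTU26, OTU29, OTU3, OTU30, OTU34, OTU35, OTU36, OTU37, OTU39, OTU46, OTU5, OTU54, OTU59, OTU6, OTU63, OTU65, OTU8

Tracing OTU46: it sits inside (OTU35,OTU46).
Tracing OTU65: it sits inside (OTU65,(OTU13,OTU10)).
Tracing OTU39: it sits inside (OTU36,OTU39).
The smallest clade enclosing all 3 is the whole tree (their MRCA is the root), so the answer is all 22 tips in alphabetical order.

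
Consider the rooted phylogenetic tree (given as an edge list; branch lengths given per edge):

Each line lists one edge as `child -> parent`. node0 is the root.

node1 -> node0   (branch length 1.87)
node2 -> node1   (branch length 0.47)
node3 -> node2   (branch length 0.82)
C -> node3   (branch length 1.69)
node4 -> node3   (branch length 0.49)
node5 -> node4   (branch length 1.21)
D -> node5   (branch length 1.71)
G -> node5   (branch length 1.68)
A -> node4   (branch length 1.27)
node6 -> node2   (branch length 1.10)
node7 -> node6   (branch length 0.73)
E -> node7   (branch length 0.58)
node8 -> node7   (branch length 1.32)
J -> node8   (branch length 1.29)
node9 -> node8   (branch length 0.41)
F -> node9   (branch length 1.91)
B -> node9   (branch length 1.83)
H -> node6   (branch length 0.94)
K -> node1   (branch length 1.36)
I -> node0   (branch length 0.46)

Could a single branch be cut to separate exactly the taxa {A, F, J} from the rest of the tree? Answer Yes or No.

No

The MRCA of the listed taxa subtends ((C,((D,G),A)),((E,(J,(F,B))),H)).
That clade also contains B, C, D, E, G, H, which are not in the proposed group, so the group is not monophyletic.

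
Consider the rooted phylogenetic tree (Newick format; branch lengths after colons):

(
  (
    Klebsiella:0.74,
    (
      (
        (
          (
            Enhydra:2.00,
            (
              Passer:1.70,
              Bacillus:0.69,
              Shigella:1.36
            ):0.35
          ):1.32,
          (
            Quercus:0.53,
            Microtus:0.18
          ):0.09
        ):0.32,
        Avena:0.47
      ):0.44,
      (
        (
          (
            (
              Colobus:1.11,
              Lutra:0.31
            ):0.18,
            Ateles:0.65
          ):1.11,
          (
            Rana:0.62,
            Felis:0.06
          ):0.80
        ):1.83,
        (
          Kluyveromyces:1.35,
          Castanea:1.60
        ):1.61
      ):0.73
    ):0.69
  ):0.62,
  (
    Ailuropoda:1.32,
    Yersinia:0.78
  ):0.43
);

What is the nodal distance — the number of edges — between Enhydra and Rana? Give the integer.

8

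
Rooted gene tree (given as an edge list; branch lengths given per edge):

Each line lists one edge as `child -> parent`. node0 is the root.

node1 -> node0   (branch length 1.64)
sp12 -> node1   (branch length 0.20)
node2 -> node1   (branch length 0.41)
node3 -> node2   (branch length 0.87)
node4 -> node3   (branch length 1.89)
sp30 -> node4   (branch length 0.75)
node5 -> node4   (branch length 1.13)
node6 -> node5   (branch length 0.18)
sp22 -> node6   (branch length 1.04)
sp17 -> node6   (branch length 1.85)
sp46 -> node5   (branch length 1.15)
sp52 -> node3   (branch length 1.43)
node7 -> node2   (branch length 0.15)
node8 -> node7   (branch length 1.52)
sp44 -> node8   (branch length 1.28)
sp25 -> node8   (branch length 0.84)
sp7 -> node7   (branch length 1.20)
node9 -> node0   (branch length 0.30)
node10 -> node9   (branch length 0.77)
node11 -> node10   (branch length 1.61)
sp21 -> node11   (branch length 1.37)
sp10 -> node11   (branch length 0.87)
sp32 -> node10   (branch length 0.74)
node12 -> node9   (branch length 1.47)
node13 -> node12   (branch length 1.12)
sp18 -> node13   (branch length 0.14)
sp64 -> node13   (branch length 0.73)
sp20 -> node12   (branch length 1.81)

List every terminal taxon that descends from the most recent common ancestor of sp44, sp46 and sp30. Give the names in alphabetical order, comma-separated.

sp17, sp22, sp25, sp30, sp44, sp46, sp52, sp7

Tracing sp44: it sits inside (sp44,sp25).
Tracing sp46: it sits inside ((sp22,sp17),sp46).
Tracing sp30: it sits inside (sp30,((sp22,sp17),sp46)).
The smallest clade enclosing all 3 is (((sp30,((sp22,sp17),sp46)),sp52),((sp44,sp25),sp7)); the answer is its 8 terminal taxa in alphabetical order.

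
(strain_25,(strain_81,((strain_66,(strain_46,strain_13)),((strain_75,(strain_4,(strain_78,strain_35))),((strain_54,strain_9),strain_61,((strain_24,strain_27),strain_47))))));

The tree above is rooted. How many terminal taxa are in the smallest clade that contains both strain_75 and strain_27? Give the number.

10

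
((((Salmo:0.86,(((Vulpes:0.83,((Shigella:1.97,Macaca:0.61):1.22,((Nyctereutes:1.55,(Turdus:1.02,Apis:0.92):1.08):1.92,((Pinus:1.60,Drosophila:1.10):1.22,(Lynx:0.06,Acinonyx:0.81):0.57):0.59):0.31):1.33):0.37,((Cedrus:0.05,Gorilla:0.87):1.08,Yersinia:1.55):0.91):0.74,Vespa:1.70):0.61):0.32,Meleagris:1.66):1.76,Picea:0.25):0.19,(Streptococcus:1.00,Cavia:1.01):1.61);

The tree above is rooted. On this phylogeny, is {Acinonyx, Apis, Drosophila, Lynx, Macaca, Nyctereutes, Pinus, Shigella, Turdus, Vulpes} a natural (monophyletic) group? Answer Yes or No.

Yes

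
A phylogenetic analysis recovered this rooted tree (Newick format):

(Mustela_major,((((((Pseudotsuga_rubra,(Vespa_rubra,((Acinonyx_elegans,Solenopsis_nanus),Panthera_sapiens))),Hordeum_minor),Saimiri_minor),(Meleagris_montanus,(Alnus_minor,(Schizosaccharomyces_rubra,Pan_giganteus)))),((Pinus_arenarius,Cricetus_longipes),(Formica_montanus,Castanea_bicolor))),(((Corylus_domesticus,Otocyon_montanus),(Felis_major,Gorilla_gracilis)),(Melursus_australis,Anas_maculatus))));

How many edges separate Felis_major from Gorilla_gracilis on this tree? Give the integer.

2

The MRCA of Felis_major and Gorilla_gracilis is the node subtending (Felis_major,Gorilla_gracilis).
From Felis_major up to that node: 1 branch. From Gorilla_gracilis up to the same node: 1 branch. Total: 1 + 1 = 2.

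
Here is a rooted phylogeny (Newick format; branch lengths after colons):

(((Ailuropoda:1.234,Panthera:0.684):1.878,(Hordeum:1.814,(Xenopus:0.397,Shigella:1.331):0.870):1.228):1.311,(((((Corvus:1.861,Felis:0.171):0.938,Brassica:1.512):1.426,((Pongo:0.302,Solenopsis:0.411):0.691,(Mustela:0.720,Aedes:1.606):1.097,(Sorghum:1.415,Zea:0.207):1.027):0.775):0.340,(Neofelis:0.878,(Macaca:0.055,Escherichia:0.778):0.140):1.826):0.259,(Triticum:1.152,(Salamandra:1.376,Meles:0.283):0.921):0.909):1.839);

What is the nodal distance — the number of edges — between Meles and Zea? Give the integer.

8

The MRCA of Meles and Zea is the node subtending (((((Corvus,Felis),Brassica),((Pongo,Solenopsis),(Mustela,Aedes),(Sorghum,Zea))),(Neofelis,(Macaca,Escherichia))),(Triticum,(Salamandra,Meles))).
From Meles up to that node: 3 branches. From Zea up to the same node: 5 branches. Total: 3 + 5 = 8.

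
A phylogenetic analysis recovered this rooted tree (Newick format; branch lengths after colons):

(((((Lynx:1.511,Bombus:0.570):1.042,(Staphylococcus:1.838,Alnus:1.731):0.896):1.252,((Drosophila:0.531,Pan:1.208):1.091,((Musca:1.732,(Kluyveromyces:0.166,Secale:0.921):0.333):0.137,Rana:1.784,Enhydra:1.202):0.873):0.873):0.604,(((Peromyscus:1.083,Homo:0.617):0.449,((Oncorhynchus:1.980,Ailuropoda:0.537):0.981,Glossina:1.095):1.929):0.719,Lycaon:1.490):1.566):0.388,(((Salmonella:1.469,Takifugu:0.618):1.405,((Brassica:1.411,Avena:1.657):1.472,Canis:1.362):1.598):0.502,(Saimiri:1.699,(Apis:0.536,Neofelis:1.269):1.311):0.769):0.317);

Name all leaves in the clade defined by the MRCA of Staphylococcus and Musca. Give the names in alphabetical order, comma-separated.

Alnus, Bombus, Drosophila, Enhydra, Kluyveromyces, Lynx, Musca, Pan, Rana, Secale, Staphylococcus

Tracing Staphylococcus: it sits inside (Staphylococcus,Alnus).
Tracing Musca: it sits inside (Musca,(Kluyveromyces,Secale)).
The smallest clade enclosing both is (((Lynx,Bombus),(Staphylococcus,Alnus)),((Drosophila,Pan),((Musca,(Kluyveromyces,Secale)),Rana,Enhydra))); the answer is its 11 terminal taxa in alphabetical order.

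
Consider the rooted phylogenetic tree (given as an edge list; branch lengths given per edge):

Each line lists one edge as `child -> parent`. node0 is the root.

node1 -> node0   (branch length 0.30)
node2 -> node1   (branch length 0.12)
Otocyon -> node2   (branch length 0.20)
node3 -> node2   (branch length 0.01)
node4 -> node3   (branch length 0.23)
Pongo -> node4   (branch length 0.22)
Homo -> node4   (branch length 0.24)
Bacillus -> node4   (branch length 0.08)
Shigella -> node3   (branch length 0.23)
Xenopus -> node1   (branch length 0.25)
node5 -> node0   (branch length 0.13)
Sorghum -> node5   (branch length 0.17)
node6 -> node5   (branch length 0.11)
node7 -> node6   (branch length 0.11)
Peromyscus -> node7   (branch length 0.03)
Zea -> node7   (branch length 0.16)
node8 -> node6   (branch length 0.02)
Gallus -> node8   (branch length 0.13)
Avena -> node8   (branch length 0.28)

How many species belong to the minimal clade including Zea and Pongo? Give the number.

11

The MRCA of Zea and Pongo is the root, so the clade is the entire tree.
That clade contains 11 terminal taxa: Avena, Bacillus, Gallus, Homo, Otocyon, Peromyscus, Pongo, Shigella, Sorghum, Xenopus, Zea.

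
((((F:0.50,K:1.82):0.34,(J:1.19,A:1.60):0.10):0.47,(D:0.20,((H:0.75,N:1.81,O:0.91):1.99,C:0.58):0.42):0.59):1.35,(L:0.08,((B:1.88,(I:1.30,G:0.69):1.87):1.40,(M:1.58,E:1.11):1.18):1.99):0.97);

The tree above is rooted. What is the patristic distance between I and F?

The path runs I → … → MRCA → … → F; the MRCA is the root of the tree.
Branch lengths along that path: 1.30 + 1.87 + 1.40 + 1.99 + 0.97 + 1.35 + 0.47 + 0.34 + 0.50 = 10.19.

10.19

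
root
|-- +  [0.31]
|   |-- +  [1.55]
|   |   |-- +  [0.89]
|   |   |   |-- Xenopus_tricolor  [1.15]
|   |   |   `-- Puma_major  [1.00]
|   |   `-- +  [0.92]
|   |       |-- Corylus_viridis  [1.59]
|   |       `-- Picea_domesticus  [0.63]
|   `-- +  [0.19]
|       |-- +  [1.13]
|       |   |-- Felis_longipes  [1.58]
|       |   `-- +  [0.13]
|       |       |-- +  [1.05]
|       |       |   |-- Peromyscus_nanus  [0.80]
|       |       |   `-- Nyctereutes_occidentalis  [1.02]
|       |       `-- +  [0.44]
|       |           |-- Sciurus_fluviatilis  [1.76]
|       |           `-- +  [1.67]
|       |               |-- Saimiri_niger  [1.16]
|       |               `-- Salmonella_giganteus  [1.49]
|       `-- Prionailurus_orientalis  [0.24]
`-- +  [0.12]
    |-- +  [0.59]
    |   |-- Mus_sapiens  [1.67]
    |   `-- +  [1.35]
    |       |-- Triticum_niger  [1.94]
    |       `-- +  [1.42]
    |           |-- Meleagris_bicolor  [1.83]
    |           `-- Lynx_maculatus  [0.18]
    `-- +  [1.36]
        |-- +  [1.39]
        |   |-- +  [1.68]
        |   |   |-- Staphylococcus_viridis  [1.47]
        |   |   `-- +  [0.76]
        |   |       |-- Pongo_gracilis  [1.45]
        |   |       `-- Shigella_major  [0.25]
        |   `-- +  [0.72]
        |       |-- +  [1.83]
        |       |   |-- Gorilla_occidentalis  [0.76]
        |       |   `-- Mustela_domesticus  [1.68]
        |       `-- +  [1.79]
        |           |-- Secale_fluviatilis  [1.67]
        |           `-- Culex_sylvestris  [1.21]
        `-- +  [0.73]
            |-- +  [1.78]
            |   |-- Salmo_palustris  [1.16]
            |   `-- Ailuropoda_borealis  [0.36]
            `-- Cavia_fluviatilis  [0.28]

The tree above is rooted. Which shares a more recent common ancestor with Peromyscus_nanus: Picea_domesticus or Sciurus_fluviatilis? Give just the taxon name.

The MRCA of Peromyscus_nanus and Sciurus_fluviatilis subtends ((Peromyscus_nanus,Nyctereutes_occidentalis),(Sciurus_fluviatilis,(Saimiri_niger,Salmonella_giganteus))) (5 taxa).
The MRCA of Peromyscus_nanus and Picea_domesticus subtends (((Xenopus_tricolor,Puma_major),(Corylus_viridis,Picea_domesticus)),((Felis_longipes,((Peromyscus_nanus,Nyctereutes_occidentalis),(Sciurus_fluviatilis,(Saimiri_niger,Salmonella_giganteus)))),Prionailurus_orientalis)) (11 taxa).
The first is nested inside the second, so Peromyscus_nanus shares a more recent common ancestor with Sciurus_fluviatilis.

Sciurus_fluviatilis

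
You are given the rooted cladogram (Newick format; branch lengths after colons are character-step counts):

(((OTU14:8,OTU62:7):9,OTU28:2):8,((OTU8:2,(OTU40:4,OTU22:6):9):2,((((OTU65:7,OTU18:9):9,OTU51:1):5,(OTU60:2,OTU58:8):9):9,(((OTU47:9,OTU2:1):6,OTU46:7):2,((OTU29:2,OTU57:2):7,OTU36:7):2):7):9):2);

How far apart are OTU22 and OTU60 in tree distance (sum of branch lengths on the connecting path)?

The path runs OTU22 → … → MRCA → … → OTU60; the MRCA is the node subtending ((OTU8,(OTU40,OTU22)),((((OTU65,OTU18),OTU51),(OTU60,OTU58)),(((OTU47,OTU2),OTU46),((OTU29,OTU57),OTU36)))).
Branch lengths along that path: 6 + 9 + 2 + 9 + 9 + 9 + 2 = 46.

46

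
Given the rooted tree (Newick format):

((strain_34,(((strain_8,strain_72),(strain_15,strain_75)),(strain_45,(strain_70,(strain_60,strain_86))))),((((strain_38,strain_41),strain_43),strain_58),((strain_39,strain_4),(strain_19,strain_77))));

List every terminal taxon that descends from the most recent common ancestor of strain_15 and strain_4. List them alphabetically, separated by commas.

strain_15, strain_19, strain_34, strain_38, strain_39, strain_4, strain_41, strain_43, strain_45, strain_58, strain_60, strain_70, strain_72, strain_75, strain_77, strain_8, strain_86

Tracing strain_15: it sits inside (strain_15,strain_75).
Tracing strain_4: it sits inside (strain_39,strain_4).
The smallest clade enclosing both is the whole tree (their MRCA is the root), so the answer is all 17 tips in alphabetical order.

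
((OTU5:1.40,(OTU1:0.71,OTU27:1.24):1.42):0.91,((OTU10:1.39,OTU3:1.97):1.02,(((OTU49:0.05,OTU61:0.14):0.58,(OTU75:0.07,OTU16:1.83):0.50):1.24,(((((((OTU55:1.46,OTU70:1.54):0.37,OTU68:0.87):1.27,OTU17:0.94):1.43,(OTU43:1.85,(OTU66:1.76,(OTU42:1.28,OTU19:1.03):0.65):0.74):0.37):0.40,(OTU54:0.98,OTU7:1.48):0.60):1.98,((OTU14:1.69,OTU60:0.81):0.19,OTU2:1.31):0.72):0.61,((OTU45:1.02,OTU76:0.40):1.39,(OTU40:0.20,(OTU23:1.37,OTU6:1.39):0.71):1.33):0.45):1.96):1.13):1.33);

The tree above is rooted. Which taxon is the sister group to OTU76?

OTU76 attaches to the tree at the node subtending (OTU45,OTU76).
The other lineage descending from that same node — the sister group — is the single tip OTU45.

OTU45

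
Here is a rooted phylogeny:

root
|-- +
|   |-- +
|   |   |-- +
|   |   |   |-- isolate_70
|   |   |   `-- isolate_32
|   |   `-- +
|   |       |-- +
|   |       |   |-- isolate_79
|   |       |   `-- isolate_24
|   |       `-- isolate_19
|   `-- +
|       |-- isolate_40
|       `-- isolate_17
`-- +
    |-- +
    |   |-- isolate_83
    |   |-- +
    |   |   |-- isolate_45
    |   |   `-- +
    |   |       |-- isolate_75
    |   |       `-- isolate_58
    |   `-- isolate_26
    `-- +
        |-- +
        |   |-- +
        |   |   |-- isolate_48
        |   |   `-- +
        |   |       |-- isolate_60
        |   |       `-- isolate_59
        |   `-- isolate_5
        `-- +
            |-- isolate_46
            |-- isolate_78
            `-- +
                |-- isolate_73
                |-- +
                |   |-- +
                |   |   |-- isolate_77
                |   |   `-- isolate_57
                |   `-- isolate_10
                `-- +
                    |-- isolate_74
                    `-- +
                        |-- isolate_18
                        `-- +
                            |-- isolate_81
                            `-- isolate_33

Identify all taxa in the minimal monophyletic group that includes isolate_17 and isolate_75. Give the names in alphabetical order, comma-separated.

isolate_10, isolate_17, isolate_18, isolate_19, isolate_24, isolate_26, isolate_32, isolate_33, isolate_40, isolate_45, isolate_46, isolate_48, isolate_5, isolate_57, isolate_58, isolate_59, isolate_60, isolate_70, isolate_73, isolate_74, isolate_75, isolate_77, isolate_78, isolate_79, isolate_81, isolate_83

Tracing isolate_17: it sits inside (isolate_40,isolate_17).
Tracing isolate_75: it sits inside (isolate_75,isolate_58).
The smallest clade enclosing both is the whole tree (their MRCA is the root), so the answer is all 26 tips in alphabetical order.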